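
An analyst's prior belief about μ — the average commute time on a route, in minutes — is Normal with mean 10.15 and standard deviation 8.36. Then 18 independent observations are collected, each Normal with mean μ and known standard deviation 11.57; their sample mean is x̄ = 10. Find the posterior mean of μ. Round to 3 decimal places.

Prior precision 1/τ₀² = 1/8.36² = 0.0143083; data precision n/σ² = 18/11.57² = 0.134464.
Posterior precision = 0.0143083 + 0.134464 = 0.148772.
Posterior mean = (0.0143083·10.15 + 0.134464·10) / 0.148772 = 10.014.

Posterior mean ≈ 10.014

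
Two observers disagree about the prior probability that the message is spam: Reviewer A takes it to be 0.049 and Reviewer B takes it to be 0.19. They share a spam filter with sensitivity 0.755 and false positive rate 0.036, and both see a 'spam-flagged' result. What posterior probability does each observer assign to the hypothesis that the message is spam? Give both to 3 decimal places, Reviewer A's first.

The likelihood ratio for a 'spam-flagged' result is 0.755/0.036 = 20.972.
Reviewer A: prior odds 0.049/0.951 = 0.051525; posterior odds 1.0806; posterior probability 0.519.
Reviewer B: prior odds 0.19/0.81 = 0.23457; posterior odds 4.9194; posterior probability 0.831.

Reviewer A: 0.519; Reviewer B: 0.831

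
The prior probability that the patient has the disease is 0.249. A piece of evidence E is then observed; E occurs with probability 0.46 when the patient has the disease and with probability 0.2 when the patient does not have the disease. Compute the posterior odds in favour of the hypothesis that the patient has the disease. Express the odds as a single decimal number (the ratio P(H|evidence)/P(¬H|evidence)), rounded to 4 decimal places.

Posterior odds ≈ 0.7626

Prior odds = 0.249/(1−0.249) = 0.33156.
Likelihood ratio for E = 0.46/0.2 = 2.3000.
Posterior odds = prior odds × LR = 0.76258.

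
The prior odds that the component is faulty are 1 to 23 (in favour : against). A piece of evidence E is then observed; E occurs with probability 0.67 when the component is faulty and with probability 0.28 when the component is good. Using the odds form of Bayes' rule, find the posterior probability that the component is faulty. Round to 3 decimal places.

Prior odds = 1/23 = 0.043478.
Likelihood ratio for E = 0.67/0.28 = 2.3929.
Posterior odds = prior odds × LR = 0.10404.
Posterior probability = odds/(1+odds) = 0.10404/1.1040 = 0.094.

Posterior probability ≈ 0.094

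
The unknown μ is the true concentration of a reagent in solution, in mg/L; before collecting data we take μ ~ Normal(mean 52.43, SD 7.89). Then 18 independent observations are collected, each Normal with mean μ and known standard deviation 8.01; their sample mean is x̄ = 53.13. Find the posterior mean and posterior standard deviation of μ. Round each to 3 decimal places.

With known σ, the Normal prior is conjugate. Weight on the data is w = (n/σ²)/(n/σ² + 1/τ₀²) = 0.280548/(0.280548+0.0160637) = 0.94584.
Posterior mean = w·x̄ + (1−w)·μ₀ = 0.94584·53.13 + 0.054157·52.43 = 53.092. Posterior variance = 1/(0.280548+0.0160637) = 3.37141, so SD = 1.836.

Posterior mean ≈ 53.092; posterior SD ≈ 1.836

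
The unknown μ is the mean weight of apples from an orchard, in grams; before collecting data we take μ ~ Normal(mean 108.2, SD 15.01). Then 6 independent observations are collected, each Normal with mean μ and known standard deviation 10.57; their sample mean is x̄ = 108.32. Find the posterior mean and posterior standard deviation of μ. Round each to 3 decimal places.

Posterior mean ≈ 108.311; posterior SD ≈ 4.147

With known σ, the Normal prior is conjugate. Weight on the data is w = (n/σ²)/(n/σ² + 1/τ₀²) = 0.0537033/(0.0537033+0.00443852) = 0.92366.
Posterior mean = w·x̄ + (1−w)·μ₀ = 0.92366·108.32 + 0.076340·108.2 = 108.311. Posterior variance = 1/(0.0537033+0.00443852) = 17.1993, so SD = 4.147.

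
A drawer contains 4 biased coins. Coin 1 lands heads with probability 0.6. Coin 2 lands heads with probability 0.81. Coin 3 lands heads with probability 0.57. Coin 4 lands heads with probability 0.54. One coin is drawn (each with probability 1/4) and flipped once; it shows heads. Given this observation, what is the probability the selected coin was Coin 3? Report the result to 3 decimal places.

P(heads|C1) = 0.6; P(heads|C2) = 0.81; P(heads|C3) = 0.57; P(heads|C4) = 0.54.
Prior × likelihood for each source: 0.25·0.6=0.1500, 0.25·0.81=0.2025, 0.25·0.57=0.1425, 0.25·0.54=0.1350. Summing gives P(heads) = 0.63000.
P(Coin 3 | heads) = 0.1425 / 0.63000 = 0.226.

Posterior probability ≈ 0.226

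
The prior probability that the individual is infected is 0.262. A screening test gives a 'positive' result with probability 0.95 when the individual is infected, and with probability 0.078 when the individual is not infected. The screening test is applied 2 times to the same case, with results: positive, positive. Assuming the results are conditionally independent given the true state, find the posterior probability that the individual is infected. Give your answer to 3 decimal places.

Let H be the event that the individual is infected; start with P(H) = 0.262. P('positive'|H) = 0.95, P('positive'|¬H) = 0.078.
Update on result 1 ('positive'): P(H) ← 0.95·0.2620 / (0.95·0.2620 + 0.078·0.7380) = 0.24890/0.30646 = 0.8122.
Update on result 2 ('positive'): P(H) ← 0.95·0.8122 / (0.95·0.8122 + 0.078·0.1878) = 0.77156/0.78621 = 0.9814.

Posterior P(H) ≈ 0.981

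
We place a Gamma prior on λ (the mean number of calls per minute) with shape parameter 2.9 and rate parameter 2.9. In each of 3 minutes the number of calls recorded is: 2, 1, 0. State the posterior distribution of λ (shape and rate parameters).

Total count ∑xᵢ = 3 over n = 3 minutes.
Gamma is conjugate to the Poisson likelihood: posterior is Gamma(shape = 2.9+3 = 5.9, rate = 2.9+3 = 5.9).

Posterior: Gamma(shape=5.9, rate=5.9)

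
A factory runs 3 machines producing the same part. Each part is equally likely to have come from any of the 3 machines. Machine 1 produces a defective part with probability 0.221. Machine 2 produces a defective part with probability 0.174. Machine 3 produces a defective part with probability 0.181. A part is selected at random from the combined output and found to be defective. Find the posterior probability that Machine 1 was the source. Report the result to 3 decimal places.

Posterior probability ≈ 0.384

P(defective|M1) = 0.221; P(defective|M2) = 0.174; P(defective|M3) = 0.181.
Prior × likelihood for each source: 0.333333·0.221=0.07367, 0.333333·0.174=0.05800, 0.333333·0.181=0.06033. Summing gives P(defective) = 0.19200.
P(Machine 1 | defective) = 0.07367 / 0.19200 = 0.384.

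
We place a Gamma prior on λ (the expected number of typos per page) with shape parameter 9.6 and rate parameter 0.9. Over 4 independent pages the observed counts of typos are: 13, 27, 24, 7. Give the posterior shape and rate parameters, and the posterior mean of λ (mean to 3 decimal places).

Posterior: Gamma(shape=80.6, rate=4.9); mean ≈ 16.449

The Poisson likelihood adds the total count to the shape and the number of exposure periods to the rate. Here ∑xᵢ = 71 and n = 4, so shape 9.6→80.6 and rate 0.9→4.9.
E[λ | data] = 80.6/4.9 = 16.449.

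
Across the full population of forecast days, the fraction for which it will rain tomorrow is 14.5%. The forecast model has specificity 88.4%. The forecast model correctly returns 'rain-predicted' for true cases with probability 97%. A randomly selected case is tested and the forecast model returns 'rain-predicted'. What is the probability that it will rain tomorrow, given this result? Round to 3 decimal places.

Write H for 'it will rain tomorrow'. Prior odds H:¬H = 0.145/0.855 = 0.16959. For the 'rain-predicted' outcome, the likelihood ratio is 0.97/0.116 = 8.3621.
Posterior odds = 0.16959 × 8.3621 = 1.4181, so P(H|E) = 1.4181/(1+1.4181) = 0.586.

P(H | E) ≈ 0.586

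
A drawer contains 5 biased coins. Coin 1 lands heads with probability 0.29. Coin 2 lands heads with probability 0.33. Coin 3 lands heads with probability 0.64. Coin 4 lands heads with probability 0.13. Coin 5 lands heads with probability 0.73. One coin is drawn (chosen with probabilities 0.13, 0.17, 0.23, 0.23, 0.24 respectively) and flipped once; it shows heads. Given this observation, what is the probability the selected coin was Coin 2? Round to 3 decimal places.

Posterior probability ≈ 0.126

Tabulate prior·likelihood by source: [1] prior 0.13, lik 0.29, product 0.03770; [2] prior 0.17, lik 0.33, product 0.05610; [3] prior 0.23, lik 0.64, product 0.1472; [4] prior 0.23, lik 0.13, product 0.02990; [5] prior 0.24, lik 0.73, product 0.1752.
Normalizing constant = 0.44610; the posterior for Coin 2 is its product over the sum, 0.05610/0.44610 = 0.126.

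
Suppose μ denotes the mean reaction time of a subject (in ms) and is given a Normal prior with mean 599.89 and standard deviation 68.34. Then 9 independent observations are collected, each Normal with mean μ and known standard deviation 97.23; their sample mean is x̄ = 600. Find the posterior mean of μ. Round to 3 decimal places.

Posterior mean ≈ 599.980

With known σ, the Normal prior is conjugate. Weight on the data is w = (n/σ²)/(n/σ² + 1/τ₀²) = 0.00095201/(0.00095201+0.00021412) = 0.81639.
Posterior mean = w·x̄ + (1−w)·μ₀ = 0.81639·600 + 0.18361·599.89 = 599.980.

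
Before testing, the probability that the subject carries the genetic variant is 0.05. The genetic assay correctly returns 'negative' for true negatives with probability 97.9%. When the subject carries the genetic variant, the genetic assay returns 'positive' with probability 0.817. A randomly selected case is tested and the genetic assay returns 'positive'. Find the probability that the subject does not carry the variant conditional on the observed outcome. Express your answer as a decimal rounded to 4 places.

Let H be the event that the subject carries the genetic variant. P(H) = 0.05, so P(¬H) = 0.95. With E the 'positive' result, P(E|H) = 0.817 and P(E|¬H) = 0.021.
P(E) = 0.817·0.05 + 0.021·0.95 = 0.040850 + 0.019950 = 0.060800.
By Bayes' theorem, P(H|E) = 0.040850 / 0.060800 = 0.6719. Hence P(¬H|E) = 1 − 0.6719 = 0.3281.

P(¬H | E) ≈ 0.3281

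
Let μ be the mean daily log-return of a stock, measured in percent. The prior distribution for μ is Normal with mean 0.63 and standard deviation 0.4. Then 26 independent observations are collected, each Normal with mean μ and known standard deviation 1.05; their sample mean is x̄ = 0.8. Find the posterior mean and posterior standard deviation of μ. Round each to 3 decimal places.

Posterior mean ≈ 0.764; posterior SD ≈ 0.183

Prior precision 1/τ₀² = 1/0.4² = 6.25000; data precision n/σ² = 26/1.05² = 23.5828.
Posterior precision = 6.25000 + 23.5828 = 29.8328, giving posterior SD = 1/√29.8328 = 0.183.
Posterior mean = (6.25000·0.63 + 23.5828·0.8) / 29.8328 = 0.764.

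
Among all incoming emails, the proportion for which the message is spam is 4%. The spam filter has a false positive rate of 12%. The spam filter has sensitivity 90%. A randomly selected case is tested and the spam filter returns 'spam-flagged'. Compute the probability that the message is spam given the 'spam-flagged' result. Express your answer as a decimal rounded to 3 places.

Let H be the event that the message is spam. P(H) = 0.04, so P(¬H) = 0.96. With E the 'spam-flagged' result, P(E|H) = 0.9 and P(E|¬H) = 0.12.
P(E) = 0.9·0.04 + 0.12·0.96 = 0.036000 + 0.11520 = 0.15120.
By Bayes' theorem, P(H|E) = 0.036000 / 0.15120 = 0.238.

P(H | E) ≈ 0.238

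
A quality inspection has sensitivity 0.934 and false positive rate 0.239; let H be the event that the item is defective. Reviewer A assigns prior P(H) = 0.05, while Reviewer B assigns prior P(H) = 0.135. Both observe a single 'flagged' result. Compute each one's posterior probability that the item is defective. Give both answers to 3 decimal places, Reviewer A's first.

P('+'|H) = 0.934, P('+'|¬H) = 0.239.
Reviewer A: numerator 0.934·0.05 = 0.046700; evidence = 0.046700+0.239·0.95 = 0.27375; posterior = 0.171.
Reviewer B: numerator 0.934·0.135 = 0.12609; evidence = 0.12609+0.239·0.865 = 0.33283; posterior = 0.379.

Reviewer A: 0.171; Reviewer B: 0.379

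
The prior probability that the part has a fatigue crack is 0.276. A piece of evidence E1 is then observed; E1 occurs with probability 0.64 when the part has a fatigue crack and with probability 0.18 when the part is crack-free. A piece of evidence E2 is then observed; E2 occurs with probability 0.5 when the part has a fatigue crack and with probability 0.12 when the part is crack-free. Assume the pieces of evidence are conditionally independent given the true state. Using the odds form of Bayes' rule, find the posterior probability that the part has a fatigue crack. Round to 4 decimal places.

Posterior probability ≈ 0.8496

Prior odds = 0.276/(1−0.276) = 0.38122.
Likelihood ratio for E1 = 0.64/0.18 = 3.5556.
Likelihood ratio for E2 = 0.5/0.12 = 4.1667.
Posterior odds = prior odds × LR₁ × LR₂ = 5.6476.
Posterior probability = odds/(1+odds) = 5.6476/6.6476 = 0.8496.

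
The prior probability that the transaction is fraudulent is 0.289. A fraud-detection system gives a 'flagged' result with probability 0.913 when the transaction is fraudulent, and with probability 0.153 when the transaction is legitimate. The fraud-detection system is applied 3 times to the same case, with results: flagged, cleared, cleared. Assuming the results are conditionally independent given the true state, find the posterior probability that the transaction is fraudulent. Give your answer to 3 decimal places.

Posterior P(H) ≈ 0.025

Let H be the event that the transaction is fraudulent; start with P(H) = 0.289. P('flagged'|H) = 0.913, P('flagged'|¬H) = 0.153.
Update on result 1 ('flagged'): P(H) ← 0.913·0.2890 / (0.913·0.2890 + 0.153·0.7110) = 0.26386/0.37264 = 0.7081.
Update on result 2 ('cleared'): P(H) ← 0.087·0.7081 / (0.087·0.7081 + 0.847·0.2919) = 0.061603/0.30886 = 0.1994.
Update on result 3 ('cleared'): P(H) ← 0.087·0.1994 / (0.087·0.1994 + 0.847·0.8006) = 0.017352/0.69542 = 0.0250.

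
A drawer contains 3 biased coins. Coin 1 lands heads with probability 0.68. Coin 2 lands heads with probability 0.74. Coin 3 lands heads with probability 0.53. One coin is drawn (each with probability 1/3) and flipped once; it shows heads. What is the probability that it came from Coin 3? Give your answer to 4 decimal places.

P(heads|C1) = 0.68; P(heads|C2) = 0.74; P(heads|C3) = 0.53.
Prior × likelihood for each source: 0.333333·0.68=0.2267, 0.333333·0.74=0.2467, 0.333333·0.53=0.1767. Summing gives P(heads) = 0.65000.
P(Coin 3 | heads) = 0.1767 / 0.65000 = 0.2718.

Posterior probability ≈ 0.2718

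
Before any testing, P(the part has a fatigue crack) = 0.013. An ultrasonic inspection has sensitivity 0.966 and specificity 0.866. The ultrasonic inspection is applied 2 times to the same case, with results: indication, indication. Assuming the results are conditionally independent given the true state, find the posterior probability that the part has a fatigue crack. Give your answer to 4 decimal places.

With H the event that the part has a fatigue crack, the joint likelihood of the observed sequence is P(data|H) = 0.966·0.966 = 0.93316 and P(data|¬H) = 0.134·0.134 = 0.017956.
Bayes: P(H|data) = 0.013·0.93316 / (0.013·0.93316 + 0.987·0.017956) = 0.012131/0.029854 = 0.4064.

Posterior P(H) ≈ 0.4064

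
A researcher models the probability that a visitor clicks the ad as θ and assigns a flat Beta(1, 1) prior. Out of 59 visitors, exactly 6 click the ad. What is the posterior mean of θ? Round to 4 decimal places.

Observing 6 successes and 53 failures updates Beta(1, 1) by adding the success and failure counts to the two shape parameters: α = 1+6 = 7, β = 1+53 = 54.
Posterior mean = α/(α+β) = 7/61 = 0.1148.

Posterior mean ≈ 0.1148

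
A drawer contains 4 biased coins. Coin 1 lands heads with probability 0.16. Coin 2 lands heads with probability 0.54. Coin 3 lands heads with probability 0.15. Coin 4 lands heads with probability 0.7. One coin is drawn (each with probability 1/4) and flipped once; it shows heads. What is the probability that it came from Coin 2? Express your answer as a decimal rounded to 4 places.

Tabulate prior·likelihood by source: [1] prior 0.25, lik 0.16, product 0.04000; [2] prior 0.25, lik 0.54, product 0.1350; [3] prior 0.25, lik 0.15, product 0.03750; [4] prior 0.25, lik 0.7, product 0.1750.
Normalizing constant = 0.38750; the posterior for Coin 2 is its product over the sum, 0.1350/0.38750 = 0.3484.

Posterior probability ≈ 0.3484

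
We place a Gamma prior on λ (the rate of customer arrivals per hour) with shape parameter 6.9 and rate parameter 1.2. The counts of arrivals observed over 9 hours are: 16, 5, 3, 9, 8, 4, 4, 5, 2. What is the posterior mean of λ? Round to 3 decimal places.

Posterior mean ≈ 6.167

Total count ∑xᵢ = 56 over n = 9 hours.
Gamma is conjugate to the Poisson likelihood: posterior is Gamma(shape = 6.9+56 = 62.9, rate = 1.2+9 = 10.2).
Posterior mean = shape/rate = 62.9/10.2 = 6.167.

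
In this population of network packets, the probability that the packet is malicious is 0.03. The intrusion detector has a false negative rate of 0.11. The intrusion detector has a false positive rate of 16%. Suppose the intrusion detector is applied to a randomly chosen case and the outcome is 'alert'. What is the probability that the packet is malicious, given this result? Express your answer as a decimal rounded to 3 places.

P(H | E) ≈ 0.147

Write H for 'the packet is malicious'. Prior odds H:¬H = 0.03/0.97 = 0.030928. For the 'alert' outcome, the likelihood ratio is 0.89/0.16 = 5.5625.
Posterior odds = 0.030928 × 5.5625 = 0.17204, so P(H|E) = 0.17204/(1+0.17204) = 0.147.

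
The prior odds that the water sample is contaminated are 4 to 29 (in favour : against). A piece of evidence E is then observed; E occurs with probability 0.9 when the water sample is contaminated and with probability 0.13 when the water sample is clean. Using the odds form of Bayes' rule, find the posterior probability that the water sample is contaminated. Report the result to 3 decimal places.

Prior odds = 4/29 = 0.13793.
Likelihood ratio for E = 0.9/0.13 = 6.9231.
Posterior odds = prior odds × LR = 0.95491.
Posterior probability = odds/(1+odds) = 0.95491/1.9549 = 0.488.

Posterior probability ≈ 0.488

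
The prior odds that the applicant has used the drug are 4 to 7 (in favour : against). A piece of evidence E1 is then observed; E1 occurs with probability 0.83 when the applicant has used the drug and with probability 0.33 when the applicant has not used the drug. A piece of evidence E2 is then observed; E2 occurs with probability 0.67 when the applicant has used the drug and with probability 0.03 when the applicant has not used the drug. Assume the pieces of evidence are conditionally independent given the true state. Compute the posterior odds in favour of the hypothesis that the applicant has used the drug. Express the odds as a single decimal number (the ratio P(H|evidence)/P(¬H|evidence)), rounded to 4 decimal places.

Prior odds = 4/7 = 0.57143. In log-odds, ln(0.57143) = -0.55962.
Add log likelihood ratios: ln(2.5152) + ln(22.333) = 4.0284.
Posterior log-odds = 3.4688, so posterior odds = exp(3.4688) = 32.098.

Posterior odds ≈ 32.0981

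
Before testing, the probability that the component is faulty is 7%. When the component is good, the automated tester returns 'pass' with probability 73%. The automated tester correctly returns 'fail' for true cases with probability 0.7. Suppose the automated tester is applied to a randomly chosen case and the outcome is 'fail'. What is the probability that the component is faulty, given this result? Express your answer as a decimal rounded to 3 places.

P(H | E) ≈ 0.163

Let H be the event that the component is faulty. P(H) = 0.07, so P(¬H) = 0.93. With E the 'fail' result, P(E|H) = 0.7 and P(E|¬H) = 0.27.
P(E) = 0.7·0.07 + 0.27·0.93 = 0.049000 + 0.25110 = 0.30010.
By Bayes' theorem, P(H|E) = 0.049000 / 0.30010 = 0.163.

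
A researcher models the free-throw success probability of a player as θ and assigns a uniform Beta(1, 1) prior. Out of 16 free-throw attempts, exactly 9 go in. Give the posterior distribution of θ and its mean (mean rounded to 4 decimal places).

Observing 9 successes and 7 failures updates Beta(1, 1) by adding the success and failure counts to the two shape parameters: α = 1+9 = 10, β = 1+7 = 8.
Posterior mean = α/(α+β) = 10/18 = 0.5556.

Posterior: Beta(10, 8); mean ≈ 0.5556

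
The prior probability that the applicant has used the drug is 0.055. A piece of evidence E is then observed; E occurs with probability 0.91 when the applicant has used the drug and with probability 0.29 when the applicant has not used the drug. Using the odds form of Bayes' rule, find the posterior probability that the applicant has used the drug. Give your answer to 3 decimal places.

Posterior probability ≈ 0.154

Prior odds = 0.055/(1−0.055) = 0.058201.
Likelihood ratio for E = 0.91/0.29 = 3.1379.
Posterior odds = prior odds × LR = 0.18263.
Posterior probability = odds/(1+odds) = 0.18263/1.1826 = 0.154.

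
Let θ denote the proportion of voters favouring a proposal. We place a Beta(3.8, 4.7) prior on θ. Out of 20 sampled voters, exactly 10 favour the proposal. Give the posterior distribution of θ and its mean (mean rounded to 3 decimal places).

Observing 10 successes and 10 failures updates Beta(3.8, 4.7) by adding the success and failure counts to the two shape parameters: α = 3.8+10 = 13.8, β = 4.7+10 = 14.7.
E[θ | data] = 13.8/(13.8+14.7) = 0.484.

Posterior: Beta(13.8, 14.7); mean ≈ 0.484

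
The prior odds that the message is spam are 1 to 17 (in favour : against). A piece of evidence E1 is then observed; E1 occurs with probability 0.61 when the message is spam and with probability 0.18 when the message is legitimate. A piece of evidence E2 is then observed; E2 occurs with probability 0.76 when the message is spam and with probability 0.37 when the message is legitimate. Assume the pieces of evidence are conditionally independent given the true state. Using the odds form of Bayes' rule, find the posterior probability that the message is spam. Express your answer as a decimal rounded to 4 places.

Posterior probability ≈ 0.2905

Prior odds = 1/17 = 0.058824. In log-odds, ln(0.058824) = -2.8332.
Add log likelihood ratios: ln(3.3889) + ln(2.0541) = 1.9403.
Posterior log-odds = -0.89290, so posterior odds = exp(-0.89290) = 0.40947. Converting, P(H|E) = 0.40947/1.4095 = 0.2905.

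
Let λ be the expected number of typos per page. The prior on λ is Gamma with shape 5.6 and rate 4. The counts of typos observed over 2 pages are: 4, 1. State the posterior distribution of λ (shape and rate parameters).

Posterior: Gamma(shape=10.6, rate=6)

Total count ∑xᵢ = 5 over n = 2 pages.
Gamma is conjugate to the Poisson likelihood: posterior is Gamma(shape = 5.6+5 = 10.6, rate = 4+2 = 6).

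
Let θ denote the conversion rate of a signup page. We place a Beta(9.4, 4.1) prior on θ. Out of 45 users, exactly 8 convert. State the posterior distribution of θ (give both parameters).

Observing 8 successes and 37 failures updates Beta(9.4, 4.1) by adding the success and failure counts to the two shape parameters: α = 9.4+8 = 17.4, β = 4.1+37 = 41.1.

Posterior: Beta(17.4, 41.1)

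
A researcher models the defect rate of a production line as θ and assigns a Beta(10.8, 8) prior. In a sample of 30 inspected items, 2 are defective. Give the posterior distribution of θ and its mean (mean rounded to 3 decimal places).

Posterior: Beta(12.8, 36); mean ≈ 0.262

Observing 2 successes and 28 failures updates Beta(10.8, 8) by adding the success and failure counts to the two shape parameters: α = 10.8+2 = 12.8, β = 8+28 = 36.
E[θ | data] = 12.8/(12.8+36) = 0.262.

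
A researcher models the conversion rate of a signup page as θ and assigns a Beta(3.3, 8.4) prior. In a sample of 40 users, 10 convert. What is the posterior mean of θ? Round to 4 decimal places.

Observing 10 successes and 30 failures updates Beta(3.3, 8.4) by adding the success and failure counts to the two shape parameters: α = 3.3+10 = 13.3, β = 8.4+30 = 38.4.
E[θ | data] = 13.3/(13.3+38.4) = 0.2573.

Posterior mean ≈ 0.2573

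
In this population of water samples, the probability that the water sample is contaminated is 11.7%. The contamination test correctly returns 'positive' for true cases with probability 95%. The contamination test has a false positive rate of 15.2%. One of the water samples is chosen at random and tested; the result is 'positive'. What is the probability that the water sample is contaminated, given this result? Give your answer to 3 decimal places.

P(H | E) ≈ 0.453

Let H be the event that the water sample is contaminated. P(H) = 0.117, so P(¬H) = 0.883. With E the 'positive' result, P(E|H) = 0.95 and P(E|¬H) = 0.152.
P(E) = 0.95·0.117 + 0.152·0.883 = 0.11115 + 0.13422 = 0.24537.
By Bayes' theorem, P(H|E) = 0.11115 / 0.24537 = 0.453.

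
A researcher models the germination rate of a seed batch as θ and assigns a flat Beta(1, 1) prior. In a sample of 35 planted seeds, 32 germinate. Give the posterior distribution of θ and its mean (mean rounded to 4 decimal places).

Posterior: Beta(33, 4); mean ≈ 0.8919

The binomial likelihood is conjugate to the Beta prior: with 32 successes and 3 failures, the posterior is Beta(1+32, 1+3) = Beta(33, 4).
Posterior mean = α/(α+β) = 33/37 = 0.8919.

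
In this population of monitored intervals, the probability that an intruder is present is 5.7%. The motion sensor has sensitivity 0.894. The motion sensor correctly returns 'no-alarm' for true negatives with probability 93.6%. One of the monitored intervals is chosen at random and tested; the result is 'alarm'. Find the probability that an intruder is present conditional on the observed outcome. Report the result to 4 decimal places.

P(H | E) ≈ 0.4578

Let H be the event that an intruder is present. P(H) = 0.057, so P(¬H) = 0.943. With E the 'alarm' result, P(E|H) = 0.894 and P(E|¬H) = 0.064.
P(E) = 0.894·0.057 + 0.064·0.943 = 0.050958 + 0.060352 = 0.11131.
By Bayes' theorem, P(H|E) = 0.050958 / 0.11131 = 0.4578.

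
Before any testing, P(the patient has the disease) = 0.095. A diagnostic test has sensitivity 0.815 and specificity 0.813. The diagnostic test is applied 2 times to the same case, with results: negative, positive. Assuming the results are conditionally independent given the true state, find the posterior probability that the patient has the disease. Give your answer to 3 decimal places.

Posterior P(H) ≈ 0.094

With H the event that the patient has the disease, the joint likelihood of the observed sequence is P(data|H) = 0.185·0.815 = 0.15077 and P(data|¬H) = 0.813·0.187 = 0.15203.
Bayes: P(H|data) = 0.095·0.15077 / (0.095·0.15077 + 0.905·0.15203) = 0.014324/0.15191 = 0.0943.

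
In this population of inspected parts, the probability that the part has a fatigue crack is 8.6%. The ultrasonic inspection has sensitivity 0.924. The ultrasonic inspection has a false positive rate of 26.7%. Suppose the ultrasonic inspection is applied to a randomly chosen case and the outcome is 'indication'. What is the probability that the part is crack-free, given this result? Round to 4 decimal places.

P(¬H | E) ≈ 0.7544

Let H be the event that the part has a fatigue crack. P(H) = 0.086, so P(¬H) = 0.914. With E the 'indication' result, P(E|H) = 0.924 and P(E|¬H) = 0.267.
P(E) = 0.924·0.086 + 0.267·0.914 = 0.079464 + 0.24404 = 0.32350.
By Bayes' theorem, P(H|E) = 0.079464 / 0.32350 = 0.2456. Hence P(¬H|E) = 1 − 0.2456 = 0.7544.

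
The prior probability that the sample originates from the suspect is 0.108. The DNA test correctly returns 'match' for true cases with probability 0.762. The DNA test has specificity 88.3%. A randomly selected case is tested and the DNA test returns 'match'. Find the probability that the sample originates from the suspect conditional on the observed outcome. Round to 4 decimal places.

Write H for 'the sample originates from the suspect'. Prior odds H:¬H = 0.108/0.892 = 0.12108. For the 'match' outcome, the likelihood ratio is 0.762/0.117 = 6.5128.
Posterior odds = 0.12108 × 6.5128 = 0.78855, so P(H|E) = 0.78855/(1+0.78855) = 0.4409.

P(H | E) ≈ 0.4409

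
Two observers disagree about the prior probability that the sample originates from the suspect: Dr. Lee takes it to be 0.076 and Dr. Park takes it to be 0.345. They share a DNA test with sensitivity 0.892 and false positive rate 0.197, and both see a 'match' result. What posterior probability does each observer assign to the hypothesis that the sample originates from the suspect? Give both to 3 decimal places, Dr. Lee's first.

Dr. Lee: 0.271; Dr. Park: 0.705

P('+'|H) = 0.892, P('+'|¬H) = 0.197.
Dr. Lee: numerator 0.892·0.076 = 0.067792; evidence = 0.067792+0.197·0.924 = 0.24982; posterior = 0.271.
Dr. Park: numerator 0.892·0.345 = 0.30774; evidence = 0.30774+0.197·0.655 = 0.43677; posterior = 0.705.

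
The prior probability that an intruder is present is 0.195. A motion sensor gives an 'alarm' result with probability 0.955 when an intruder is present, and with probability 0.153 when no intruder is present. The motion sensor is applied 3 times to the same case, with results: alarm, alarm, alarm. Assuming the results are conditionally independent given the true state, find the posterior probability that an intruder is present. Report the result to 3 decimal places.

Let H be the event that an intruder is present; start with P(H) = 0.195. P('alarm'|H) = 0.955, P('alarm'|¬H) = 0.153.
Update on result 1 ('alarm'): P(H) ← 0.955·0.1950 / (0.955·0.1950 + 0.153·0.8050) = 0.18623/0.30939 = 0.6019.
Update on result 2 ('alarm'): P(H) ← 0.955·0.6019 / (0.955·0.6019 + 0.153·0.3981) = 0.57482/0.63573 = 0.9042.
Update on result 3 ('alarm'): P(H) ← 0.955·0.9042 / (0.955·0.9042 + 0.153·0.0958) = 0.86350/0.87816 = 0.9833.

Posterior P(H) ≈ 0.983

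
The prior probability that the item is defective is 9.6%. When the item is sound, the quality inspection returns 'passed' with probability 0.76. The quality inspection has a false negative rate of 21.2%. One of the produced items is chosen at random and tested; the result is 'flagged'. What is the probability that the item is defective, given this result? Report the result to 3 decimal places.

P(H | E) ≈ 0.259

Write H for 'the item is defective'. Prior odds H:¬H = 0.096/0.904 = 0.10619. For the 'flagged' outcome, the likelihood ratio is 0.788/0.24 = 3.2833.
Posterior odds = 0.10619 × 3.2833 = 0.34867, so P(H|E) = 0.34867/(1+0.34867) = 0.259.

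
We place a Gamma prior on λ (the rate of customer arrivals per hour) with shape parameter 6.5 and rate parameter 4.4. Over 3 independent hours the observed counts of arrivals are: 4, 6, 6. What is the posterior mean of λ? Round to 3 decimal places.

The Poisson likelihood adds the total count to the shape and the number of exposure periods to the rate. Here ∑xᵢ = 16 and n = 3, so shape 6.5→22.5 and rate 4.4→7.4.
E[λ | data] = 22.5/7.4 = 3.041.

Posterior mean ≈ 3.041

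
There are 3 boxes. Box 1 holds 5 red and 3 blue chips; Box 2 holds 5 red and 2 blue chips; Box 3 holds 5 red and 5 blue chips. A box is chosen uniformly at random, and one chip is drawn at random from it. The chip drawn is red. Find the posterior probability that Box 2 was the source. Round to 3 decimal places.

P(red|Box 1) = 0.625; P(red|Box 2) = 0.7143; P(red|Box 3) = 0.5.
Prior × likelihood for each source: 0.333333·0.625=0.2083, 0.333333·0.7143=0.2381, 0.333333·0.5=0.1667. Summing gives P(red) = 0.61310.
P(Box 2 | red) = 0.2381 / 0.61310 = 0.388.

Posterior probability ≈ 0.388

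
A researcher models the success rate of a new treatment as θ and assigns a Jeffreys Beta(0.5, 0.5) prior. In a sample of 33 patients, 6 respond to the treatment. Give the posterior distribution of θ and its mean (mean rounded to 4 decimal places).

Posterior: Beta(6.5, 27.5); mean ≈ 0.1912

Observing 6 successes and 27 failures updates Beta(0.5, 0.5) by adding the success and failure counts to the two shape parameters: α = 0.5+6 = 6.5, β = 0.5+27 = 27.5.
Posterior mean = α/(α+β) = 6.5/34 = 0.1912.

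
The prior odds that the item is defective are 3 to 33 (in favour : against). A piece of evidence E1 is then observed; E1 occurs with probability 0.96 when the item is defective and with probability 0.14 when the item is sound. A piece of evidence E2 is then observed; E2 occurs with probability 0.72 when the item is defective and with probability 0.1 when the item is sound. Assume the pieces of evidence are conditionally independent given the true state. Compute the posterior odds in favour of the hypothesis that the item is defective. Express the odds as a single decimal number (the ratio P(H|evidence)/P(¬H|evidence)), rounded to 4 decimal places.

Prior odds = 3/33 = 0.090909. In log-odds, ln(0.090909) = -2.3979.
Add log likelihood ratios: ln(6.8571) + ln(7.2000) = 3.8994.
Posterior log-odds = 1.5015, so posterior odds = exp(1.5015) = 4.4883.

Posterior odds ≈ 4.4883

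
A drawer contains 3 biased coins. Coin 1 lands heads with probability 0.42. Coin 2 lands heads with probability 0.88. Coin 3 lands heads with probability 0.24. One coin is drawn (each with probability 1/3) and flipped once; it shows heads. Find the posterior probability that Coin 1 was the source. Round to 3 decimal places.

Posterior probability ≈ 0.273

Tabulate prior·likelihood by source: [1] prior 0.333333, lik 0.42, product 0.1400; [2] prior 0.333333, lik 0.88, product 0.2933; [3] prior 0.333333, lik 0.24, product 0.08000.
Normalizing constant = 0.51333; the posterior for Coin 1 is its product over the sum, 0.1400/0.51333 = 0.273.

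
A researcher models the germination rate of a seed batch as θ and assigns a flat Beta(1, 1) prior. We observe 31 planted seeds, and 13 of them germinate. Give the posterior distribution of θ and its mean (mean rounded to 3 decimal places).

Posterior: Beta(14, 19); mean ≈ 0.424

The binomial likelihood is conjugate to the Beta prior: with 13 successes and 18 failures, the posterior is Beta(1+13, 1+18) = Beta(14, 19).
Posterior mean = α/(α+β) = 14/33 = 0.424.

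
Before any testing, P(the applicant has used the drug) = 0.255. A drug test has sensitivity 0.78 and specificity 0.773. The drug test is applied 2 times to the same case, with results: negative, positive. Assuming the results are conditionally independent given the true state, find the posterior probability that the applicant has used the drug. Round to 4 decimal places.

With H the event that the applicant has used the drug, the joint likelihood of the observed sequence is P(data|H) = 0.22·0.78 = 0.17160 and P(data|¬H) = 0.773·0.227 = 0.17547.
Bayes: P(H|data) = 0.255·0.17160 / (0.255·0.17160 + 0.745·0.17547) = 0.043758/0.17448 = 0.2508.

Posterior P(H) ≈ 0.2508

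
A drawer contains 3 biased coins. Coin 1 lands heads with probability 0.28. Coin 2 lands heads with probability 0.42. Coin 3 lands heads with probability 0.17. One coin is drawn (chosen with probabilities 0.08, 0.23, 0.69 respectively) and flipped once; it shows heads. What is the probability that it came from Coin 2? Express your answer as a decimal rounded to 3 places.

P(heads|C1) = 0.28; P(heads|C2) = 0.42; P(heads|C3) = 0.17.
Prior × likelihood for each source: 0.08·0.28=0.02240, 0.23·0.42=0.09660, 0.69·0.17=0.1173. Summing gives P(heads) = 0.23630.
P(Coin 2 | heads) = 0.09660 / 0.23630 = 0.409.

Posterior probability ≈ 0.409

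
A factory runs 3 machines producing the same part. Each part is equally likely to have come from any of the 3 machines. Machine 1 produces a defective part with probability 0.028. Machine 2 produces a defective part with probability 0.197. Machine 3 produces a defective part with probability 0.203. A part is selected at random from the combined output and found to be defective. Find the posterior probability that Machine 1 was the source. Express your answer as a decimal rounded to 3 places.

Posterior probability ≈ 0.065

Tabulate prior·likelihood by source: [1] prior 0.333333, lik 0.028, product 0.009333; [2] prior 0.333333, lik 0.197, product 0.06567; [3] prior 0.333333, lik 0.203, product 0.06767.
Normalizing constant = 0.14267; the posterior for Machine 1 is its product over the sum, 0.009333/0.14267 = 0.065.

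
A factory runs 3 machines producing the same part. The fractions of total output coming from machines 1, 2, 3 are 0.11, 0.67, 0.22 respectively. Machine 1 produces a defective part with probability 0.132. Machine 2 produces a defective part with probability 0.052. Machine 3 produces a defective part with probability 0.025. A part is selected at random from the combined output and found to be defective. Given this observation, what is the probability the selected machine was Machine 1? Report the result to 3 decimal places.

P(defective|M1) = 0.132; P(defective|M2) = 0.052; P(defective|M3) = 0.025.
Prior × likelihood for each source: 0.11·0.132=0.01452, 0.67·0.052=0.03484, 0.22·0.025=0.005500. Summing gives P(defective) = 0.054860.
P(Machine 1 | defective) = 0.01452 / 0.054860 = 0.265.

Posterior probability ≈ 0.265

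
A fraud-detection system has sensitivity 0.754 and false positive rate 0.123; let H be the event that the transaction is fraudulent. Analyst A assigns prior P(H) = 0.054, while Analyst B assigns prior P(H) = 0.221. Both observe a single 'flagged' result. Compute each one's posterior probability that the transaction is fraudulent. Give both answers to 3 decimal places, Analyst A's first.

P('+'|H) = 0.754, P('+'|¬H) = 0.123.
Analyst A: numerator 0.754·0.054 = 0.040716; evidence = 0.040716+0.123·0.946 = 0.15707; posterior = 0.259.
Analyst B: numerator 0.754·0.221 = 0.16663; evidence = 0.16663+0.123·0.779 = 0.26245; posterior = 0.635.

Analyst A: 0.259; Analyst B: 0.635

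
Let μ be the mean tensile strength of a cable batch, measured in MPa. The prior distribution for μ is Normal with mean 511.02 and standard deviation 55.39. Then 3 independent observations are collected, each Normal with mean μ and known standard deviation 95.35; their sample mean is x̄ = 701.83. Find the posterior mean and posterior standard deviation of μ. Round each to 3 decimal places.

Posterior mean ≈ 607.012; posterior SD ≈ 39.046

With known σ, the Normal prior is conjugate. Weight on the data is w = (n/σ²)/(n/σ² + 1/τ₀²) = 0.00032997/(0.00032997+0.00032594) = 0.50308.
Posterior mean = w·x̄ + (1−w)·μ₀ = 0.50308·701.83 + 0.49692·511.02 = 607.012. Posterior variance = 1/(0.00032997+0.00032594) = 1524.59, so SD = 39.046.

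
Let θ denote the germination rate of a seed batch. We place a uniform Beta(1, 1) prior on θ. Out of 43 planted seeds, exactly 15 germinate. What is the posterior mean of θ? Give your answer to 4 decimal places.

Posterior mean ≈ 0.3556

The binomial likelihood is conjugate to the Beta prior: with 15 successes and 28 failures, the posterior is Beta(1+15, 1+28) = Beta(16, 29).
E[θ | data] = 16/(16+29) = 0.3556.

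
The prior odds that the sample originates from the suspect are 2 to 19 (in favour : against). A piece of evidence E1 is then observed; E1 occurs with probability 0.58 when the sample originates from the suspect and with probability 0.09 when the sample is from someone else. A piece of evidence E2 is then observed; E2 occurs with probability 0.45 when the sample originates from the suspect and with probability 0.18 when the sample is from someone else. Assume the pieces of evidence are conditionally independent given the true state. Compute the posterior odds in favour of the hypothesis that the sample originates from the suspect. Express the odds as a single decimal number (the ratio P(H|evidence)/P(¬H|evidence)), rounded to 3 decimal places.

Posterior odds ≈ 1.696

Prior odds = 2/19 = 0.10526. In log-odds, ln(0.10526) = -2.2513.
Add log likelihood ratios: ln(6.4444) + ln(2.5000) = 2.7795.
Posterior log-odds = 0.52822, so posterior odds = exp(0.52822) = 1.6959.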